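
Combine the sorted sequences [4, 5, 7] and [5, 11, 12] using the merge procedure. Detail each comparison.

Merging process:

Compare 4 vs 5: take 4 from left. Merged: [4]
Compare 5 vs 5: take 5 from left. Merged: [4, 5]
Compare 7 vs 5: take 5 from right. Merged: [4, 5, 5]
Compare 7 vs 11: take 7 from left. Merged: [4, 5, 5, 7]
Append remaining from right: [11, 12]. Merged: [4, 5, 5, 7, 11, 12]

Final merged array: [4, 5, 5, 7, 11, 12]
Total comparisons: 4

The merged array is [4, 5, 5, 7, 11, 12], requiring 4 comparisons. The merge step runs in O(n) time where n is the total number of elements.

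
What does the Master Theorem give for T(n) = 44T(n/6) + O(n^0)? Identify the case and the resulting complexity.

Master Theorem for T(n) = 44T(n/6) + O(n^0):

a = 44, b = 6, c = 0
log_b(a) = log_6(44) = 2.1120

Case 1: c = 0 < log_6(44) = 2.1120
T(n) = O(n^(log_6 44))

For T(n) = 44T(n/6) + O(n^0): log_6(44) = 2.1120. This is Case 1 of the Master Theorem (c < log_b(a), work dominated by leaves), giving O(n^(log_6 44)).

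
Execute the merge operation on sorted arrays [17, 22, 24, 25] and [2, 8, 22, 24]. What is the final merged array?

Merging process:

Compare 17 vs 2: take 2 from right. Merged: [2]
Compare 17 vs 8: take 8 from right. Merged: [2, 8]
Compare 17 vs 22: take 17 from left. Merged: [2, 8, 17]
Compare 22 vs 22: take 22 from left. Merged: [2, 8, 17, 22]
Compare 24 vs 22: take 22 from right. Merged: [2, 8, 17, 22, 22]
Compare 24 vs 24: take 24 from left. Merged: [2, 8, 17, 22, 22, 24]
Compare 25 vs 24: take 24 from right. Merged: [2, 8, 17, 22, 22, 24, 24]
Append remaining from left: [25]. Merged: [2, 8, 17, 22, 22, 24, 24, 25]

Final merged array: [2, 8, 17, 22, 22, 24, 24, 25]
Total comparisons: 7

The merged array is [2, 8, 17, 22, 22, 24, 24, 25], requiring 7 comparisons. The merge step runs in O(n) time where n is the total number of elements.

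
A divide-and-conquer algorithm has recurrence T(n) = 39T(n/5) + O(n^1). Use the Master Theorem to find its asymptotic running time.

Master Theorem for T(n) = 39T(n/5) + O(n^1):

a = 39, b = 5, c = 1
log_b(a) = log_5(39) = 2.2763

Case 1: c = 1 < log_5(39) = 2.2763
T(n) = O(n^(log_5 39))

For T(n) = 39T(n/5) + O(n^1): log_5(39) = 2.2763. This is Case 1 of the Master Theorem (c < log_b(a), work dominated by leaves), giving O(n^(log_5 39)).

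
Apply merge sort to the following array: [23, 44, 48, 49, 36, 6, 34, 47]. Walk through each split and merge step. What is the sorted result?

Merge sort trace:

Split: [23, 44, 48, 49, 36, 6, 34, 47] -> [23, 44, 48, 49] and [36, 6, 34, 47]
  Split: [23, 44, 48, 49] -> [23, 44] and [48, 49]
    Split: [23, 44] -> [23] and [44]
    Merge: [23] + [44] -> [23, 44]
    Split: [48, 49] -> [48] and [49]
    Merge: [48] + [49] -> [48, 49]
  Merge: [23, 44] + [48, 49] -> [23, 44, 48, 49]
  Split: [36, 6, 34, 47] -> [36, 6] and [34, 47]
    Split: [36, 6] -> [36] and [6]
    Merge: [36] + [6] -> [6, 36]
    Split: [34, 47] -> [34] and [47]
    Merge: [34] + [47] -> [34, 47]
  Merge: [6, 36] + [34, 47] -> [6, 34, 36, 47]
Merge: [23, 44, 48, 49] + [6, 34, 36, 47] -> [6, 23, 34, 36, 44, 47, 48, 49]

Final sorted array: [6, 23, 34, 36, 44, 47, 48, 49]

The merge sort proceeds by recursively splitting the array and merging sorted halves.
After all merges, the sorted array is [6, 23, 34, 36, 44, 47, 48, 49].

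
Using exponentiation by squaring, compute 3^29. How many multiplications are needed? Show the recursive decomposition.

Computing 3^29 by squaring (build up from 3^1; each line after the first costs one multiplication):

3^1 = 3
3^2 = (3^1)^2 = 3^2 = 9
3^3 = 3 * 3^2 = 3 * 9 = 27
3^6 = (3^3)^2 = 27^2 = 729
3^7 = 3 * 3^6 = 3 * 729 = 2187
3^14 = (3^7)^2 = 2187^2 = 4782969
3^28 = (3^14)^2 = 4782969^2 = 22876792454961
3^29 = 3 * 3^28 = 3 * 22876792454961 = 68630377364883

Result: 68630377364883
Multiplications needed: 7 (7 lines after 3^1)

3^29 = 68630377364883. Using exponentiation by squaring, this requires 7 multiplications. The key idea: if the exponent is even, square the half-power; if odd, multiply by the base once.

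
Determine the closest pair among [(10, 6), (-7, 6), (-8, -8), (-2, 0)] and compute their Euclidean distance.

Computing all pairwise distances among 4 points:

d((10, 6), (-7, 6)) = 17.0
d((10, 6), (-8, -8)) = 22.8035
d((10, 6), (-2, 0)) = 13.4164
d((-7, 6), (-8, -8)) = 14.0357
d((-7, 6), (-2, 0)) = 7.8102 <-- minimum
d((-8, -8), (-2, 0)) = 10.0

Closest pair: (-7, 6) and (-2, 0) with distance 7.8102

The closest pair is (-7, 6) and (-2, 0) with Euclidean distance 7.8102. For 4 points, brute-force pairwise comparison is shown above. For large n, the divide-and-conquer algorithm (sort by x, recurse on halves, check the dividing strip) achieves O(n log n).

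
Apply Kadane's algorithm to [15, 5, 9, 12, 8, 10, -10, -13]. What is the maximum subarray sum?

Using Kadane's algorithm on [15, 5, 9, 12, 8, 10, -10, -13]:

Scanning through the array:
Position 1 (value 5): max_ending_here = 20, max_so_far = 20
Position 2 (value 9): max_ending_here = 29, max_so_far = 29
Position 3 (value 12): max_ending_here = 41, max_so_far = 41
Position 4 (value 8): max_ending_here = 49, max_so_far = 49
Position 5 (value 10): max_ending_here = 59, max_so_far = 59
Position 6 (value -10): max_ending_here = 49, max_so_far = 59
Position 7 (value -13): max_ending_here = 36, max_so_far = 59

Maximum subarray: [15, 5, 9, 12, 8, 10]
Maximum sum: 59

The maximum subarray is [15, 5, 9, 12, 8, 10] with sum 59. This subarray runs from index 0 to index 5.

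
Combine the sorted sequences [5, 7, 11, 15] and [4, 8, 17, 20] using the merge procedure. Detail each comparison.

Merging process:

Compare 5 vs 4: take 4 from right. Merged: [4]
Compare 5 vs 8: take 5 from left. Merged: [4, 5]
Compare 7 vs 8: take 7 from left. Merged: [4, 5, 7]
Compare 11 vs 8: take 8 from right. Merged: [4, 5, 7, 8]
Compare 11 vs 17: take 11 from left. Merged: [4, 5, 7, 8, 11]
Compare 15 vs 17: take 15 from left. Merged: [4, 5, 7, 8, 11, 15]
Append remaining from right: [17, 20]. Merged: [4, 5, 7, 8, 11, 15, 17, 20]

Final merged array: [4, 5, 7, 8, 11, 15, 17, 20]
Total comparisons: 6

The merged array is [4, 5, 7, 8, 11, 15, 17, 20], requiring 6 comparisons. The merge step runs in O(n) time where n is the total number of elements.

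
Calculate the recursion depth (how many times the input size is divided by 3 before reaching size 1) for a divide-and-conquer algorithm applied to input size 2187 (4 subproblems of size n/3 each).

For divide and conquer with division factor 3:

Problem sizes at each level:
Level 0: 2187
Level 1: 729
Level 2: 243
Level 3: 81
Level 4: 27
Level 5: 9
Level 6: 3
Level 7: 1

The root is level 0 and the size-1 base case is level 7 (the tree spans levels 0 through 7, i.e. 8 levels counting the root), so the depth is the number of divisions: log_3(2187) = 7

The recursion tree depth is log_3(2187) = 7. At each level, the problem size is divided by 3, so it takes 7 divisions to reduce to a base case of size 1. The algorithm makes 4 recursive calls at each level.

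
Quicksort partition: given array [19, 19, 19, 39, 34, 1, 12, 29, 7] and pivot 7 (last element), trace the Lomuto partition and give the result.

Lomuto partition with pivot = 7:

Initial array: [19, 19, 19, 39, 34, 1, 12, 29, 7]

arr[0]=19 > 7: no swap
arr[1]=19 > 7: no swap
arr[2]=19 > 7: no swap
arr[3]=39 > 7: no swap
arr[4]=34 > 7: no swap
arr[5]=1 <= 7: swap with position 0, array becomes [1, 19, 19, 39, 34, 19, 12, 29, 7]
arr[6]=12 > 7: no swap
arr[7]=29 > 7: no swap

Place pivot at position 1: [1, 7, 19, 39, 34, 19, 12, 29, 19]
Pivot position: 1

After partitioning with pivot 7, the array becomes [1, 7, 19, 39, 34, 19, 12, 29, 19]. The pivot is placed at index 1. All elements to the left of the pivot are <= 7, and all elements to the right are > 7.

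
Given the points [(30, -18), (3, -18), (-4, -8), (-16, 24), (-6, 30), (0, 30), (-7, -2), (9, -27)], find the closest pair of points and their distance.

Computing all pairwise distances among 8 points:

d((30, -18), (3, -18)) = 27.0
d((30, -18), (-4, -8)) = 35.4401
d((30, -18), (-16, 24)) = 62.2896
d((30, -18), (-6, 30)) = 60.0
d((30, -18), (0, 30)) = 56.6039
d((30, -18), (-7, -2)) = 40.3113
d((30, -18), (9, -27)) = 22.8473
d((3, -18), (-4, -8)) = 12.2066
d((3, -18), (-16, 24)) = 46.0977
d((3, -18), (-6, 30)) = 48.8365
d((3, -18), (0, 30)) = 48.0937
d((3, -18), (-7, -2)) = 18.868
d((3, -18), (9, -27)) = 10.8167
d((-4, -8), (-16, 24)) = 34.176
d((-4, -8), (-6, 30)) = 38.0526
d((-4, -8), (0, 30)) = 38.2099
d((-4, -8), (-7, -2)) = 6.7082
d((-4, -8), (9, -27)) = 23.0217
d((-16, 24), (-6, 30)) = 11.6619
d((-16, 24), (0, 30)) = 17.088
d((-16, 24), (-7, -2)) = 27.5136
d((-16, 24), (9, -27)) = 56.7979
d((-6, 30), (0, 30)) = 6.0 <-- minimum
d((-6, 30), (-7, -2)) = 32.0156
d((-6, 30), (9, -27)) = 58.9406
d((0, 30), (-7, -2)) = 32.7567
d((0, 30), (9, -27)) = 57.7062
d((-7, -2), (9, -27)) = 29.6816

Closest pair: (-6, 30) and (0, 30) with distance 6.0

The closest pair is (-6, 30) and (0, 30) with Euclidean distance 6.0. For 8 points, brute-force pairwise comparison is shown above. For large n, the divide-and-conquer algorithm (sort by x, recurse on halves, check the dividing strip) achieves O(n log n).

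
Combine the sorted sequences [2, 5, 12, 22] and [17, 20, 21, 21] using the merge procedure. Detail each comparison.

Merging process:

Compare 2 vs 17: take 2 from left. Merged: [2]
Compare 5 vs 17: take 5 from left. Merged: [2, 5]
Compare 12 vs 17: take 12 from left. Merged: [2, 5, 12]
Compare 22 vs 17: take 17 from right. Merged: [2, 5, 12, 17]
Compare 22 vs 20: take 20 from right. Merged: [2, 5, 12, 17, 20]
Compare 22 vs 21: take 21 from right. Merged: [2, 5, 12, 17, 20, 21]
Compare 22 vs 21: take 21 from right. Merged: [2, 5, 12, 17, 20, 21, 21]
Append remaining from left: [22]. Merged: [2, 5, 12, 17, 20, 21, 21, 22]

Final merged array: [2, 5, 12, 17, 20, 21, 21, 22]
Total comparisons: 7

The merged array is [2, 5, 12, 17, 20, 21, 21, 22], requiring 7 comparisons. The merge step runs in O(n) time where n is the total number of elements.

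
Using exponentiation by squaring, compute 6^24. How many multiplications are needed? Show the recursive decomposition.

Computing 6^24 by squaring (build up from 6^1; each line after the first costs one multiplication):

6^1 = 6
6^2 = (6^1)^2 = 6^2 = 36
6^3 = 6 * 6^2 = 6 * 36 = 216
6^6 = (6^3)^2 = 216^2 = 46656
6^12 = (6^6)^2 = 46656^2 = 2176782336
6^24 = (6^12)^2 = 2176782336^2 = 4738381338321616896

Result: 4738381338321616896
Multiplications needed: 5 (5 lines after 6^1)

6^24 = 4738381338321616896. Using exponentiation by squaring, this requires 5 multiplications. The key idea: if the exponent is even, square the half-power; if odd, multiply by the base once.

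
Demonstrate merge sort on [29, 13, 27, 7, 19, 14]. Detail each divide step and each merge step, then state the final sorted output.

Merge sort trace:

Split: [29, 13, 27, 7, 19, 14] -> [29, 13, 27] and [7, 19, 14]
  Split: [29, 13, 27] -> [29] and [13, 27]
    Split: [13, 27] -> [13] and [27]
    Merge: [13] + [27] -> [13, 27]
  Merge: [29] + [13, 27] -> [13, 27, 29]
  Split: [7, 19, 14] -> [7] and [19, 14]
    Split: [19, 14] -> [19] and [14]
    Merge: [19] + [14] -> [14, 19]
  Merge: [7] + [14, 19] -> [7, 14, 19]
Merge: [13, 27, 29] + [7, 14, 19] -> [7, 13, 14, 19, 27, 29]

Final sorted array: [7, 13, 14, 19, 27, 29]

The merge sort proceeds by recursively splitting the array and merging sorted halves.
After all merges, the sorted array is [7, 13, 14, 19, 27, 29].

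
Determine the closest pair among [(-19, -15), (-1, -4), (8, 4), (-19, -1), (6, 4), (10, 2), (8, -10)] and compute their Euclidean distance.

Computing all pairwise distances among 7 points:

d((-19, -15), (-1, -4)) = 21.095
d((-19, -15), (8, 4)) = 33.0151
d((-19, -15), (-19, -1)) = 14.0
d((-19, -15), (6, 4)) = 31.4006
d((-19, -15), (10, 2)) = 33.6155
d((-19, -15), (8, -10)) = 27.4591
d((-1, -4), (8, 4)) = 12.0416
d((-1, -4), (-19, -1)) = 18.2483
d((-1, -4), (6, 4)) = 10.6301
d((-1, -4), (10, 2)) = 12.53
d((-1, -4), (8, -10)) = 10.8167
d((8, 4), (-19, -1)) = 27.4591
d((8, 4), (6, 4)) = 2.0 <-- minimum
d((8, 4), (10, 2)) = 2.8284
d((8, 4), (8, -10)) = 14.0
d((-19, -1), (6, 4)) = 25.4951
d((-19, -1), (10, 2)) = 29.1548
d((-19, -1), (8, -10)) = 28.4605
d((6, 4), (10, 2)) = 4.4721
d((6, 4), (8, -10)) = 14.1421
d((10, 2), (8, -10)) = 12.1655

Closest pair: (8, 4) and (6, 4) with distance 2.0

The closest pair is (8, 4) and (6, 4) with Euclidean distance 2.0. For 7 points, brute-force pairwise comparison is shown above. For large n, the divide-and-conquer algorithm (sort by x, recurse on halves, check the dividing strip) achieves O(n log n).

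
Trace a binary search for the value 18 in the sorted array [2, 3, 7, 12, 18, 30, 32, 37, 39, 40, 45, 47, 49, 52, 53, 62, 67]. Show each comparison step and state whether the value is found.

Binary search for 18 in [2, 3, 7, 12, 18, 30, 32, 37, 39, 40, 45, 47, 49, 52, 53, 62, 67]:

lo=0, hi=16, mid=8, arr[mid]=39 -> 39 > 18, search left half
lo=0, hi=7, mid=3, arr[mid]=12 -> 12 < 18, search right half
lo=4, hi=7, mid=5, arr[mid]=30 -> 30 > 18, search left half
lo=4, hi=4, mid=4, arr[mid]=18 -> Found target at index 4!

Binary search finds 18 at index 4 after 4 comparisons. The search repeatedly halves the search space by comparing with the middle element.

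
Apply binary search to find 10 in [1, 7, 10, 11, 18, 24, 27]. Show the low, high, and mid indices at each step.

Binary search for 10 in [1, 7, 10, 11, 18, 24, 27]:

lo=0, hi=6, mid=3, arr[mid]=11 -> 11 > 10, search left half
lo=0, hi=2, mid=1, arr[mid]=7 -> 7 < 10, search right half
lo=2, hi=2, mid=2, arr[mid]=10 -> Found target at index 2!

Binary search finds 10 at index 2 after 3 comparisons. The search repeatedly halves the search space by comparing with the middle element.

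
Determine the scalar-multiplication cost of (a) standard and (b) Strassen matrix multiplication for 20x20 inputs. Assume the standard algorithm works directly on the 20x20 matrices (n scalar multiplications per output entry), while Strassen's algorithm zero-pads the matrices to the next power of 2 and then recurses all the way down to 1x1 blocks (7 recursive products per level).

Matrix multiplication for 20x20 matrices:

Strassen's algorithm requires power-of-2 dimensions. Pad 20x20 to 32x32 (next power of 2).

Standard algorithm: 20^3 = 8000 multiplications
Strassen's algorithm: 7^(log2(32)) = 7^5 = 16807 multiplications
Difference: 8000 - 16807 = -8807 (Strassen uses MORE here due to padding overhead — for small or just-over-power-of-2 n, padding can outweigh the per-level savings)

Standard: 8000 multiplications (20^3). Strassen: 16807 multiplications (7^5, after padding to 32x32). Strassen reduces 8 recursive multiplications to 7 at each level.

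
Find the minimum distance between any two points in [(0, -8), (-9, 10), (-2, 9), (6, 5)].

Computing all pairwise distances among 4 points:

d((0, -8), (-9, 10)) = 20.1246
d((0, -8), (-2, 9)) = 17.1172
d((0, -8), (6, 5)) = 14.3178
d((-9, 10), (-2, 9)) = 7.0711 <-- minimum
d((-9, 10), (6, 5)) = 15.8114
d((-2, 9), (6, 5)) = 8.9443

Closest pair: (-9, 10) and (-2, 9) with distance 7.0711

The closest pair is (-9, 10) and (-2, 9) with Euclidean distance 7.0711. For 4 points, brute-force pairwise comparison is shown above. For large n, the divide-and-conquer algorithm (sort by x, recurse on halves, check the dividing strip) achieves O(n log n).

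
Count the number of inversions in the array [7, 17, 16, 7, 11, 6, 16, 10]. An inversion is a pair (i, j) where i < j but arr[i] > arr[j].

Finding inversions in [7, 17, 16, 7, 11, 6, 16, 10]:

(0, 5): arr[0]=7 > arr[5]=6
(1, 2): arr[1]=17 > arr[2]=16
(1, 3): arr[1]=17 > arr[3]=7
(1, 4): arr[1]=17 > arr[4]=11
(1, 5): arr[1]=17 > arr[5]=6
(1, 6): arr[1]=17 > arr[6]=16
(1, 7): arr[1]=17 > arr[7]=10
(2, 3): arr[2]=16 > arr[3]=7
(2, 4): arr[2]=16 > arr[4]=11
(2, 5): arr[2]=16 > arr[5]=6
(2, 7): arr[2]=16 > arr[7]=10
(3, 5): arr[3]=7 > arr[5]=6
(4, 5): arr[4]=11 > arr[5]=6
(4, 7): arr[4]=11 > arr[7]=10
(6, 7): arr[6]=16 > arr[7]=10

Total inversions: 15

The array has 15 inversion(s): (0,5), (1,2), (1,3), (1,4), (1,5), (1,6), (1,7), (2,3), (2,4), (2,5), (2,7), (3,5), (4,5), (4,7), (6,7). Each pair (i,j) satisfies i < j and arr[i] > arr[j].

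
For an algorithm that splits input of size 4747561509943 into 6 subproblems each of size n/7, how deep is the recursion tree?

For divide and conquer with division factor 7:

Problem sizes at each level:
Level 0: 4747561509943
Level 1: 678223072849
Level 2: 96889010407
Level 3: 13841287201
Level 4: 1977326743
Level 5: 282475249
Level 6: 40353607
Level 7: 5764801
Level 8: 823543
Level 9: 117649
Level 10: 16807
Level 11: 2401
Level 12: 343
Level 13: 49
Level 14: 7
Level 15: 1

The root is level 0 and the size-1 base case is level 15 (the tree spans levels 0 through 15, i.e. 16 levels counting the root), so the depth is the number of divisions: log_7(4747561509943) = 15

The recursion tree depth is log_7(4747561509943) = 15. At each level, the problem size is divided by 7, so it takes 15 divisions to reduce to a base case of size 1. The algorithm makes 6 recursive calls at each level.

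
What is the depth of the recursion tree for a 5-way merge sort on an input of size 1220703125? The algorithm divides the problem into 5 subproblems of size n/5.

For divide and conquer with division factor 5:

Problem sizes at each level:
Level 0: 1220703125
Level 1: 244140625
Level 2: 48828125
Level 3: 9765625
Level 4: 1953125
Level 5: 390625
Level 6: 78125
Level 7: 15625
Level 8: 3125
Level 9: 625
Level 10: 125
Level 11: 25
Level 12: 5
Level 13: 1

The root is level 0 and the size-1 base case is level 13 (the tree spans levels 0 through 13, i.e. 14 levels counting the root), so the depth is the number of divisions: log_5(1220703125) = 13

The recursion tree depth is log_5(1220703125) = 13. At each level, the problem size is divided by 5, so it takes 13 divisions to reduce to a base case of size 1. The algorithm makes 5 recursive calls at each level.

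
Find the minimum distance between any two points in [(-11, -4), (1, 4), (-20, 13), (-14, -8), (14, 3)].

Computing all pairwise distances among 5 points:

d((-11, -4), (1, 4)) = 14.4222
d((-11, -4), (-20, 13)) = 19.2354
d((-11, -4), (-14, -8)) = 5.0 <-- minimum
d((-11, -4), (14, 3)) = 25.9615
d((1, 4), (-20, 13)) = 22.8473
d((1, 4), (-14, -8)) = 19.2094
d((1, 4), (14, 3)) = 13.0384
d((-20, 13), (-14, -8)) = 21.8403
d((-20, 13), (14, 3)) = 35.4401
d((-14, -8), (14, 3)) = 30.0832

Closest pair: (-11, -4) and (-14, -8) with distance 5.0

The closest pair is (-11, -4) and (-14, -8) with Euclidean distance 5.0. For 5 points, brute-force pairwise comparison is shown above. For large n, the divide-and-conquer algorithm (sort by x, recurse on halves, check the dividing strip) achieves O(n log n).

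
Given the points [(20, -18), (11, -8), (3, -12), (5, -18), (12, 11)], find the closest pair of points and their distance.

Computing all pairwise distances among 5 points:

d((20, -18), (11, -8)) = 13.4536
d((20, -18), (3, -12)) = 18.0278
d((20, -18), (5, -18)) = 15.0
d((20, -18), (12, 11)) = 30.0832
d((11, -8), (3, -12)) = 8.9443
d((11, -8), (5, -18)) = 11.6619
d((11, -8), (12, 11)) = 19.0263
d((3, -12), (5, -18)) = 6.3246 <-- minimum
d((3, -12), (12, 11)) = 24.6982
d((5, -18), (12, 11)) = 29.8329

Closest pair: (3, -12) and (5, -18) with distance 6.3246

The closest pair is (3, -12) and (5, -18) with Euclidean distance 6.3246. For 5 points, brute-force pairwise comparison is shown above. For large n, the divide-and-conquer algorithm (sort by x, recurse on halves, check the dividing strip) achieves O(n log n).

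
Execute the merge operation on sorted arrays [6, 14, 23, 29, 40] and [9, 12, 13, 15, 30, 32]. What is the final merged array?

Merging process:

Compare 6 vs 9: take 6 from left. Merged: [6]
Compare 14 vs 9: take 9 from right. Merged: [6, 9]
Compare 14 vs 12: take 12 from right. Merged: [6, 9, 12]
Compare 14 vs 13: take 13 from right. Merged: [6, 9, 12, 13]
Compare 14 vs 15: take 14 from left. Merged: [6, 9, 12, 13, 14]
Compare 23 vs 15: take 15 from right. Merged: [6, 9, 12, 13, 14, 15]
Compare 23 vs 30: take 23 from left. Merged: [6, 9, 12, 13, 14, 15, 23]
Compare 29 vs 30: take 29 from left. Merged: [6, 9, 12, 13, 14, 15, 23, 29]
Compare 40 vs 30: take 30 from right. Merged: [6, 9, 12, 13, 14, 15, 23, 29, 30]
Compare 40 vs 32: take 32 from right. Merged: [6, 9, 12, 13, 14, 15, 23, 29, 30, 32]
Append remaining from left: [40]. Merged: [6, 9, 12, 13, 14, 15, 23, 29, 30, 32, 40]

Final merged array: [6, 9, 12, 13, 14, 15, 23, 29, 30, 32, 40]
Total comparisons: 10

The merged array is [6, 9, 12, 13, 14, 15, 23, 29, 30, 32, 40], requiring 10 comparisons. The merge step runs in O(n) time where n is the total number of elements.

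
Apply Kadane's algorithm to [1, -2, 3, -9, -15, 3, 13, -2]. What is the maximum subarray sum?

Using Kadane's algorithm on [1, -2, 3, -9, -15, 3, 13, -2]:

Scanning through the array:
Position 1 (value -2): max_ending_here = -1, max_so_far = 1
Position 2 (value 3): max_ending_here = 3, max_so_far = 3
Position 3 (value -9): max_ending_here = -6, max_so_far = 3
Position 4 (value -15): max_ending_here = -15, max_so_far = 3
Position 5 (value 3): max_ending_here = 3, max_so_far = 3
Position 6 (value 13): max_ending_here = 16, max_so_far = 16
Position 7 (value -2): max_ending_here = 14, max_so_far = 16

Maximum subarray: [3, 13]
Maximum sum: 16

The maximum subarray is [3, 13] with sum 16. This subarray runs from index 5 to index 6.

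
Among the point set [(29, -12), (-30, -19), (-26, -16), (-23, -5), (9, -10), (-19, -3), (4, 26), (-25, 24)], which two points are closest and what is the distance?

Computing all pairwise distances among 8 points:

d((29, -12), (-30, -19)) = 59.4138
d((29, -12), (-26, -16)) = 55.1453
d((29, -12), (-23, -5)) = 52.469
d((29, -12), (9, -10)) = 20.0998
d((29, -12), (-19, -3)) = 48.8365
d((29, -12), (4, 26)) = 45.4863
d((29, -12), (-25, 24)) = 64.8999
d((-30, -19), (-26, -16)) = 5.0
d((-30, -19), (-23, -5)) = 15.6525
d((-30, -19), (9, -10)) = 40.025
d((-30, -19), (-19, -3)) = 19.4165
d((-30, -19), (4, 26)) = 56.4004
d((-30, -19), (-25, 24)) = 43.2897
d((-26, -16), (-23, -5)) = 11.4018
d((-26, -16), (9, -10)) = 35.5106
d((-26, -16), (-19, -3)) = 14.7648
d((-26, -16), (4, 26)) = 51.614
d((-26, -16), (-25, 24)) = 40.0125
d((-23, -5), (9, -10)) = 32.3883
d((-23, -5), (-19, -3)) = 4.4721 <-- minimum
d((-23, -5), (4, 26)) = 41.1096
d((-23, -5), (-25, 24)) = 29.0689
d((9, -10), (-19, -3)) = 28.8617
d((9, -10), (4, 26)) = 36.3456
d((9, -10), (-25, 24)) = 48.0833
d((-19, -3), (4, 26)) = 37.0135
d((-19, -3), (-25, 24)) = 27.6586
d((4, 26), (-25, 24)) = 29.0689

Closest pair: (-23, -5) and (-19, -3) with distance 4.4721

The closest pair is (-23, -5) and (-19, -3) with Euclidean distance 4.4721. For 8 points, brute-force pairwise comparison is shown above. For large n, the divide-and-conquer algorithm (sort by x, recurse on halves, check the dividing strip) achieves O(n log n).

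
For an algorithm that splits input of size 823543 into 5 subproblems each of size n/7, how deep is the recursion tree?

For divide and conquer with division factor 7:

Problem sizes at each level:
Level 0: 823543
Level 1: 117649
Level 2: 16807
Level 3: 2401
Level 4: 343
Level 5: 49
Level 6: 7
Level 7: 1

The root is level 0 and the size-1 base case is level 7 (the tree spans levels 0 through 7, i.e. 8 levels counting the root), so the depth is the number of divisions: log_7(823543) = 7

The recursion tree depth is log_7(823543) = 7. At each level, the problem size is divided by 7, so it takes 7 divisions to reduce to a base case of size 1. The algorithm makes 5 recursive calls at each level.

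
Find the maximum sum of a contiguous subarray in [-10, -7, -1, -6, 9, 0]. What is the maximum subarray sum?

Using Kadane's algorithm on [-10, -7, -1, -6, 9, 0]:

Scanning through the array:
Position 1 (value -7): max_ending_here = -7, max_so_far = -7
Position 2 (value -1): max_ending_here = -1, max_so_far = -1
Position 3 (value -6): max_ending_here = -6, max_so_far = -1
Position 4 (value 9): max_ending_here = 9, max_so_far = 9
Position 5 (value 0): max_ending_here = 9, max_so_far = 9

Maximum subarray: [9]
Maximum sum: 9

The maximum subarray is [9] with sum 9. This subarray runs from index 4 to index 4.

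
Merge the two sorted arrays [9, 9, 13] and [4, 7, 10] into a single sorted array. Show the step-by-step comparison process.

Merging process:

Compare 9 vs 4: take 4 from right. Merged: [4]
Compare 9 vs 7: take 7 from right. Merged: [4, 7]
Compare 9 vs 10: take 9 from left. Merged: [4, 7, 9]
Compare 9 vs 10: take 9 from left. Merged: [4, 7, 9, 9]
Compare 13 vs 10: take 10 from right. Merged: [4, 7, 9, 9, 10]
Append remaining from left: [13]. Merged: [4, 7, 9, 9, 10, 13]

Final merged array: [4, 7, 9, 9, 10, 13]
Total comparisons: 5

The merged array is [4, 7, 9, 9, 10, 13], requiring 5 comparisons. The merge step runs in O(n) time where n is the total number of elements.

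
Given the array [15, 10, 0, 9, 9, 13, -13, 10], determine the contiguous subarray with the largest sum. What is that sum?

Using Kadane's algorithm on [15, 10, 0, 9, 9, 13, -13, 10]:

Scanning through the array:
Position 1 (value 10): max_ending_here = 25, max_so_far = 25
Position 2 (value 0): max_ending_here = 25, max_so_far = 25
Position 3 (value 9): max_ending_here = 34, max_so_far = 34
Position 4 (value 9): max_ending_here = 43, max_so_far = 43
Position 5 (value 13): max_ending_here = 56, max_so_far = 56
Position 6 (value -13): max_ending_here = 43, max_so_far = 56
Position 7 (value 10): max_ending_here = 53, max_so_far = 56

Maximum subarray: [15, 10, 0, 9, 9, 13]
Maximum sum: 56

The maximum subarray is [15, 10, 0, 9, 9, 13] with sum 56. This subarray runs from index 0 to index 5.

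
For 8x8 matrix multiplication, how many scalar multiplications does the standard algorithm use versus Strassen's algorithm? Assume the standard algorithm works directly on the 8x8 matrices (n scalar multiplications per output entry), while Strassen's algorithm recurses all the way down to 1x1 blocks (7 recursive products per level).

Matrix multiplication for 8x8 matrices:

Standard algorithm: 8^3 = 512 multiplications
Strassen's algorithm: 7^(log2(8)) = 7^3 = 343 multiplications
Savings: 512 - 343 = 169 multiplications

Standard: 512 multiplications (8^3). Strassen: 343 multiplications (7^3). Strassen reduces 8 recursive multiplications to 7 at each level.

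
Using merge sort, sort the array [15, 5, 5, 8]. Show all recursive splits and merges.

Merge sort trace:

Split: [15, 5, 5, 8] -> [15, 5] and [5, 8]
  Split: [15, 5] -> [15] and [5]
  Merge: [15] + [5] -> [5, 15]
  Split: [5, 8] -> [5] and [8]
  Merge: [5] + [8] -> [5, 8]
Merge: [5, 15] + [5, 8] -> [5, 5, 8, 15]

Final sorted array: [5, 5, 8, 15]

The merge sort proceeds by recursively splitting the array and merging sorted halves.
After all merges, the sorted array is [5, 5, 8, 15].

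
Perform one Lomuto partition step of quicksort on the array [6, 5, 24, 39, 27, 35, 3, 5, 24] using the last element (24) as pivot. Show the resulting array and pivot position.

Lomuto partition with pivot = 24:

Initial array: [6, 5, 24, 39, 27, 35, 3, 5, 24]

arr[0]=6 <= 24: swap with position 0, array becomes [6, 5, 24, 39, 27, 35, 3, 5, 24]
arr[1]=5 <= 24: swap with position 1, array becomes [6, 5, 24, 39, 27, 35, 3, 5, 24]
arr[2]=24 <= 24: swap with position 2, array becomes [6, 5, 24, 39, 27, 35, 3, 5, 24]
arr[3]=39 > 24: no swap
arr[4]=27 > 24: no swap
arr[5]=35 > 24: no swap
arr[6]=3 <= 24: swap with position 3, array becomes [6, 5, 24, 3, 27, 35, 39, 5, 24]
arr[7]=5 <= 24: swap with position 4, array becomes [6, 5, 24, 3, 5, 35, 39, 27, 24]

Place pivot at position 5: [6, 5, 24, 3, 5, 24, 39, 27, 35]
Pivot position: 5

After partitioning with pivot 24, the array becomes [6, 5, 24, 3, 5, 24, 39, 27, 35]. The pivot is placed at index 5. All elements to the left of the pivot are <= 24, and all elements to the right are > 24.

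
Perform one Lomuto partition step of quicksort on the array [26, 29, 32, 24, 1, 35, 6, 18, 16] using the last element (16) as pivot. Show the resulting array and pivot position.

Lomuto partition with pivot = 16:

Initial array: [26, 29, 32, 24, 1, 35, 6, 18, 16]

arr[0]=26 > 16: no swap
arr[1]=29 > 16: no swap
arr[2]=32 > 16: no swap
arr[3]=24 > 16: no swap
arr[4]=1 <= 16: swap with position 0, array becomes [1, 29, 32, 24, 26, 35, 6, 18, 16]
arr[5]=35 > 16: no swap
arr[6]=6 <= 16: swap with position 1, array becomes [1, 6, 32, 24, 26, 35, 29, 18, 16]
arr[7]=18 > 16: no swap

Place pivot at position 2: [1, 6, 16, 24, 26, 35, 29, 18, 32]
Pivot position: 2

After partitioning with pivot 16, the array becomes [1, 6, 16, 24, 26, 35, 29, 18, 32]. The pivot is placed at index 2. All elements to the left of the pivot are <= 16, and all elements to the right are > 16.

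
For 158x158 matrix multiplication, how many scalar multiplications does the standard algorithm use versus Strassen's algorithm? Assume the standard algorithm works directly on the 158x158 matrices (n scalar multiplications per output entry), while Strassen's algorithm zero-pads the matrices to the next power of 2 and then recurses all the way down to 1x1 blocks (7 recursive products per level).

Matrix multiplication for 158x158 matrices:

Strassen's algorithm requires power-of-2 dimensions. Pad 158x158 to 256x256 (next power of 2).

Standard algorithm: 158^3 = 3944312 multiplications
Strassen's algorithm: 7^(log2(256)) = 7^8 = 5764801 multiplications
Difference: 3944312 - 5764801 = -1820489 (Strassen uses MORE here due to padding overhead — for small or just-over-power-of-2 n, padding can outweigh the per-level savings)

Standard: 3944312 multiplications (158^3). Strassen: 5764801 multiplications (7^8, after padding to 256x256). Strassen reduces 8 recursive multiplications to 7 at each level.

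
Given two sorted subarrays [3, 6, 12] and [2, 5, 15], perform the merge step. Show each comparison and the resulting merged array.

Merging process:

Compare 3 vs 2: take 2 from right. Merged: [2]
Compare 3 vs 5: take 3 from left. Merged: [2, 3]
Compare 6 vs 5: take 5 from right. Merged: [2, 3, 5]
Compare 6 vs 15: take 6 from left. Merged: [2, 3, 5, 6]
Compare 12 vs 15: take 12 from left. Merged: [2, 3, 5, 6, 12]
Append remaining from right: [15]. Merged: [2, 3, 5, 6, 12, 15]

Final merged array: [2, 3, 5, 6, 12, 15]
Total comparisons: 5

The merged array is [2, 3, 5, 6, 12, 15], requiring 5 comparisons. The merge step runs in O(n) time where n is the total number of elements.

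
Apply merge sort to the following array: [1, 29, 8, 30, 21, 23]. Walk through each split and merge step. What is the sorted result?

Merge sort trace:

Split: [1, 29, 8, 30, 21, 23] -> [1, 29, 8] and [30, 21, 23]
  Split: [1, 29, 8] -> [1] and [29, 8]
    Split: [29, 8] -> [29] and [8]
    Merge: [29] + [8] -> [8, 29]
  Merge: [1] + [8, 29] -> [1, 8, 29]
  Split: [30, 21, 23] -> [30] and [21, 23]
    Split: [21, 23] -> [21] and [23]
    Merge: [21] + [23] -> [21, 23]
  Merge: [30] + [21, 23] -> [21, 23, 30]
Merge: [1, 8, 29] + [21, 23, 30] -> [1, 8, 21, 23, 29, 30]

Final sorted array: [1, 8, 21, 23, 29, 30]

The merge sort proceeds by recursively splitting the array and merging sorted halves.
After all merges, the sorted array is [1, 8, 21, 23, 29, 30].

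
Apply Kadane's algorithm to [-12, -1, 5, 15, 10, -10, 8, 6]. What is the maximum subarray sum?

Using Kadane's algorithm on [-12, -1, 5, 15, 10, -10, 8, 6]:

Scanning through the array:
Position 1 (value -1): max_ending_here = -1, max_so_far = -1
Position 2 (value 5): max_ending_here = 5, max_so_far = 5
Position 3 (value 15): max_ending_here = 20, max_so_far = 20
Position 4 (value 10): max_ending_here = 30, max_so_far = 30
Position 5 (value -10): max_ending_here = 20, max_so_far = 30
Position 6 (value 8): max_ending_here = 28, max_so_far = 30
Position 7 (value 6): max_ending_here = 34, max_so_far = 34

Maximum subarray: [5, 15, 10, -10, 8, 6]
Maximum sum: 34

The maximum subarray is [5, 15, 10, -10, 8, 6] with sum 34. This subarray runs from index 2 to index 7.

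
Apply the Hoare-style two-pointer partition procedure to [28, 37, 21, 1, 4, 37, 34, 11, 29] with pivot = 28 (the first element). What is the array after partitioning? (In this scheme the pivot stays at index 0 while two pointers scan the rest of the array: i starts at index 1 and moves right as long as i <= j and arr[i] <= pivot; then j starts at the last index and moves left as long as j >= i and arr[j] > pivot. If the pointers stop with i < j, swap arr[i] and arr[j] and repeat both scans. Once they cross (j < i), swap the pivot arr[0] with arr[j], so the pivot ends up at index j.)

Hoare-style two-pointer partition with pivot = 28:

Initial array: [28, 37, 21, 1, 4, 37, 34, 11, 29]

Pointers start at i = 1, j = 8.
i stops at index 1 (arr[1]=37 > 28), j stops at index 7 (arr[7]=11 <= 28): swap arr[1] and arr[7], array becomes [28, 11, 21, 1, 4, 37, 34, 37, 29]
i ends at 5, j ends at 4: the pointers have crossed (j < i), so scanning stops.

Swap pivot arr[0] with arr[4] to place pivot at position 4: [4, 11, 21, 1, 28, 37, 34, 37, 29]
Pivot position: 4

After partitioning with pivot 28, the array becomes [4, 11, 21, 1, 28, 37, 34, 37, 29]. The pivot is placed at index 4. All elements to the left of the pivot are <= 28, and all elements to the right are > 28.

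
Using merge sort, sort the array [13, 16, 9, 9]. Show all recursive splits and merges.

Merge sort trace:

Split: [13, 16, 9, 9] -> [13, 16] and [9, 9]
  Split: [13, 16] -> [13] and [16]
  Merge: [13] + [16] -> [13, 16]
  Split: [9, 9] -> [9] and [9]
  Merge: [9] + [9] -> [9, 9]
Merge: [13, 16] + [9, 9] -> [9, 9, 13, 16]

Final sorted array: [9, 9, 13, 16]

The merge sort proceeds by recursively splitting the array and merging sorted halves.
After all merges, the sorted array is [9, 9, 13, 16].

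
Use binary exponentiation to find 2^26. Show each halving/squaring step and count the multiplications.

Computing 2^26 by squaring (build up from 2^1; each line after the first costs one multiplication):

2^1 = 2
2^2 = (2^1)^2 = 2^2 = 4
2^3 = 2 * 2^2 = 2 * 4 = 8
2^6 = (2^3)^2 = 8^2 = 64
2^12 = (2^6)^2 = 64^2 = 4096
2^13 = 2 * 2^12 = 2 * 4096 = 8192
2^26 = (2^13)^2 = 8192^2 = 67108864

Result: 67108864
Multiplications needed: 6 (6 lines after 2^1)

2^26 = 67108864. Using exponentiation by squaring, this requires 6 multiplications. The key idea: if the exponent is even, square the half-power; if odd, multiply by the base once.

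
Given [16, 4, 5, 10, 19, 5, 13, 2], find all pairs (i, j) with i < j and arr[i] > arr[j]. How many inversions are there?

Finding inversions in [16, 4, 5, 10, 19, 5, 13, 2]:

(0, 1): arr[0]=16 > arr[1]=4
(0, 2): arr[0]=16 > arr[2]=5
(0, 3): arr[0]=16 > arr[3]=10
(0, 5): arr[0]=16 > arr[5]=5
(0, 6): arr[0]=16 > arr[6]=13
(0, 7): arr[0]=16 > arr[7]=2
(1, 7): arr[1]=4 > arr[7]=2
(2, 7): arr[2]=5 > arr[7]=2
(3, 5): arr[3]=10 > arr[5]=5
(3, 7): arr[3]=10 > arr[7]=2
(4, 5): arr[4]=19 > arr[5]=5
(4, 6): arr[4]=19 > arr[6]=13
(4, 7): arr[4]=19 > arr[7]=2
(5, 7): arr[5]=5 > arr[7]=2
(6, 7): arr[6]=13 > arr[7]=2

Total inversions: 15

The array has 15 inversion(s): (0,1), (0,2), (0,3), (0,5), (0,6), (0,7), (1,7), (2,7), (3,5), (3,7), (4,5), (4,6), (4,7), (5,7), (6,7). Each pair (i,j) satisfies i < j and arr[i] > arr[j].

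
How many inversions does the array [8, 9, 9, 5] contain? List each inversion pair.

Finding inversions in [8, 9, 9, 5]:

(0, 3): arr[0]=8 > arr[3]=5
(1, 3): arr[1]=9 > arr[3]=5
(2, 3): arr[2]=9 > arr[3]=5

Total inversions: 3

The array has 3 inversion(s): (0,3), (1,3), (2,3). Each pair (i,j) satisfies i < j and arr[i] > arr[j].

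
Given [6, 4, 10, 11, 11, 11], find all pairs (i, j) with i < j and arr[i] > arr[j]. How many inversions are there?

Finding inversions in [6, 4, 10, 11, 11, 11]:

(0, 1): arr[0]=6 > arr[1]=4

Total inversions: 1

The array has 1 inversion(s): (0,1). Each pair (i,j) satisfies i < j and arr[i] > arr[j].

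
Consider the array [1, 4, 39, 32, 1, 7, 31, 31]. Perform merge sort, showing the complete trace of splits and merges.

Merge sort trace:

Split: [1, 4, 39, 32, 1, 7, 31, 31] -> [1, 4, 39, 32] and [1, 7, 31, 31]
  Split: [1, 4, 39, 32] -> [1, 4] and [39, 32]
    Split: [1, 4] -> [1] and [4]
    Merge: [1] + [4] -> [1, 4]
    Split: [39, 32] -> [39] and [32]
    Merge: [39] + [32] -> [32, 39]
  Merge: [1, 4] + [32, 39] -> [1, 4, 32, 39]
  Split: [1, 7, 31, 31] -> [1, 7] and [31, 31]
    Split: [1, 7] -> [1] and [7]
    Merge: [1] + [7] -> [1, 7]
    Split: [31, 31] -> [31] and [31]
    Merge: [31] + [31] -> [31, 31]
  Merge: [1, 7] + [31, 31] -> [1, 7, 31, 31]
Merge: [1, 4, 32, 39] + [1, 7, 31, 31] -> [1, 1, 4, 7, 31, 31, 32, 39]

Final sorted array: [1, 1, 4, 7, 31, 31, 32, 39]

The merge sort proceeds by recursively splitting the array and merging sorted halves.
After all merges, the sorted array is [1, 1, 4, 7, 31, 31, 32, 39].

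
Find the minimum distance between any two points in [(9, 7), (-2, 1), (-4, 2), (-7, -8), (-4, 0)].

Computing all pairwise distances among 5 points:

d((9, 7), (-2, 1)) = 12.53
d((9, 7), (-4, 2)) = 13.9284
d((9, 7), (-7, -8)) = 21.9317
d((9, 7), (-4, 0)) = 14.7648
d((-2, 1), (-4, 2)) = 2.2361
d((-2, 1), (-7, -8)) = 10.2956
d((-2, 1), (-4, 0)) = 2.2361
d((-4, 2), (-7, -8)) = 10.4403
d((-4, 2), (-4, 0)) = 2.0 <-- minimum
d((-7, -8), (-4, 0)) = 8.544

Closest pair: (-4, 2) and (-4, 0) with distance 2.0

The closest pair is (-4, 2) and (-4, 0) with Euclidean distance 2.0. For 5 points, brute-force pairwise comparison is shown above. For large n, the divide-and-conquer algorithm (sort by x, recurse on halves, check the dividing strip) achieves O(n log n).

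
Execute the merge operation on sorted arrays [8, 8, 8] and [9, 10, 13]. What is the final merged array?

Merging process:

Compare 8 vs 9: take 8 from left. Merged: [8]
Compare 8 vs 9: take 8 from left. Merged: [8, 8]
Compare 8 vs 9: take 8 from left. Merged: [8, 8, 8]
Append remaining from right: [9, 10, 13]. Merged: [8, 8, 8, 9, 10, 13]

Final merged array: [8, 8, 8, 9, 10, 13]
Total comparisons: 3

The merged array is [8, 8, 8, 9, 10, 13], requiring 3 comparisons. The merge step runs in O(n) time where n is the total number of elements.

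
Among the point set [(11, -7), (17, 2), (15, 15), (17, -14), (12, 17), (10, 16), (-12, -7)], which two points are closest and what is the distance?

Computing all pairwise distances among 7 points:

d((11, -7), (17, 2)) = 10.8167
d((11, -7), (15, 15)) = 22.3607
d((11, -7), (17, -14)) = 9.2195
d((11, -7), (12, 17)) = 24.0208
d((11, -7), (10, 16)) = 23.0217
d((11, -7), (-12, -7)) = 23.0
d((17, 2), (15, 15)) = 13.1529
d((17, 2), (17, -14)) = 16.0
d((17, 2), (12, 17)) = 15.8114
d((17, 2), (10, 16)) = 15.6525
d((17, 2), (-12, -7)) = 30.3645
d((15, 15), (17, -14)) = 29.0689
d((15, 15), (12, 17)) = 3.6056
d((15, 15), (10, 16)) = 5.099
d((15, 15), (-12, -7)) = 34.8281
d((17, -14), (12, 17)) = 31.4006
d((17, -14), (10, 16)) = 30.8058
d((17, -14), (-12, -7)) = 29.8329
d((12, 17), (10, 16)) = 2.2361 <-- minimum
d((12, 17), (-12, -7)) = 33.9411
d((10, 16), (-12, -7)) = 31.8277

Closest pair: (12, 17) and (10, 16) with distance 2.2361

The closest pair is (12, 17) and (10, 16) with Euclidean distance 2.2361. For 7 points, brute-force pairwise comparison is shown above. For large n, the divide-and-conquer algorithm (sort by x, recurse on halves, check the dividing strip) achieves O(n log n).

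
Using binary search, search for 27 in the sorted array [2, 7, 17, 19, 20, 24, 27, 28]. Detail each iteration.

Binary search for 27 in [2, 7, 17, 19, 20, 24, 27, 28]:

lo=0, hi=7, mid=3, arr[mid]=19 -> 19 < 27, search right half
lo=4, hi=7, mid=5, arr[mid]=24 -> 24 < 27, search right half
lo=6, hi=7, mid=6, arr[mid]=27 -> Found target at index 6!

Binary search finds 27 at index 6 after 3 comparisons. The search repeatedly halves the search space by comparing with the middle element.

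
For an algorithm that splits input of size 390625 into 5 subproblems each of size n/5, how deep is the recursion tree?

For divide and conquer with division factor 5:

Problem sizes at each level:
Level 0: 390625
Level 1: 78125
Level 2: 15625
Level 3: 3125
Level 4: 625
Level 5: 125
Level 6: 25
Level 7: 5
Level 8: 1

The root is level 0 and the size-1 base case is level 8 (the tree spans levels 0 through 8, i.e. 9 levels counting the root), so the depth is the number of divisions: log_5(390625) = 8

The recursion tree depth is log_5(390625) = 8. At each level, the problem size is divided by 5, so it takes 8 divisions to reduce to a base case of size 1. The algorithm makes 5 recursive calls at each level.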